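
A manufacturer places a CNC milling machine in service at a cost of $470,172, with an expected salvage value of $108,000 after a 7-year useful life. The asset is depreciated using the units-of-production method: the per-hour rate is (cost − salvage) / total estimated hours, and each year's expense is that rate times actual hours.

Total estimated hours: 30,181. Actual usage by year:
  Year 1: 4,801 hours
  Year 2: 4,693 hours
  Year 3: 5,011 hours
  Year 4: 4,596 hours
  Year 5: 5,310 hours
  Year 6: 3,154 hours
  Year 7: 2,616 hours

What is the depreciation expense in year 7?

$31,392

Depreciable base = $470,172 − $108,000 = $362,172.
Rate = $362,172 / 30,181 hours = $12 per hour.
Year 1: 4,801 × $12 = $57,612. Book value $412,560.
Year 2: 4,693 × $12 = $56,316. Book value $356,244.
Year 3: 5,011 × $12 = $60,132. Book value $296,112.
Year 4: 4,596 × $12 = $55,152. Book value $240,960.
Year 5: 5,310 × $12 = $63,720. Book value $177,240.
Year 6: 3,154 × $12 = $37,848. Book value $139,392.
Year 7: 2,616 × $12 = $31,392. Book value $108,000.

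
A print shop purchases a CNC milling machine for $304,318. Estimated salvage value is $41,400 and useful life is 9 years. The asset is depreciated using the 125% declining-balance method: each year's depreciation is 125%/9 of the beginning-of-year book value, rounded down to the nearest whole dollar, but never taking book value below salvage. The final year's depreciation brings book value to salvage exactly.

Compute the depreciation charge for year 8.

Depreciable base = $304,318 − $41,400 = $262,918.
Year 1: ⌊$304,318 × 125%/9⌋ = $42,266. Book value $262,052.
Year 2: ⌊$262,052 × 125%/9⌋ = $36,396. Book value $225,656.
Year 3: ⌊$225,656 × 125%/9⌋ = $31,341. Book value $194,315.
Year 4: ⌊$194,315 × 125%/9⌋ = $26,988. Book value $167,327.
Year 5: ⌊$167,327 × 125%/9⌋ = $23,239. Book value $144,088.
Year 6: ⌊$144,088 × 125%/9⌋ = $20,012. Book value $124,076.
Year 7: ⌊$124,076 × 125%/9⌋ = $17,232. Book value $106,844.
Year 8: ⌊$106,844 × 125%/9⌋ = $14,839. Book value $92,005.

$14,839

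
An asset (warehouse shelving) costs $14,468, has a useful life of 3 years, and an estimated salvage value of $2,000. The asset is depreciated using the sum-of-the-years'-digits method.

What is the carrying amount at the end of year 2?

Depreciable base = $14,468 − $2,000 = $12,468.
Sum of the years' digits = 3+2+1 = 6.
Year 1: $12,468 × 3/6 = $6,234. Book value $8,234.
Year 2: $12,468 × 2/6 = $4,156. Book value $4,078.

$4,078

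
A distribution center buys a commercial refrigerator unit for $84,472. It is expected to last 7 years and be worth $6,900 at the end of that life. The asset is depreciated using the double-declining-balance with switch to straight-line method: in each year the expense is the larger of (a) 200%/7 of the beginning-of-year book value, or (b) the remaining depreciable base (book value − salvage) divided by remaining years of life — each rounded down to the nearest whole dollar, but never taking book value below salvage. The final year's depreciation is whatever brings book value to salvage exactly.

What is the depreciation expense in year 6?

Depreciable base = $84,472 − $6,900 = $77,572.
Year 1: DB = ⌊$84,472 × 200%/7⌋ = $24,134; SL = ⌊$77,572/7⌋ = $11,081 → take DB $24,134. Book value $60,338.
Year 2: DB = ⌊$60,338 × 200%/7⌋ = $17,239; SL = ⌊$53,438/6⌋ = $8,906 → take DB $17,239. Book value $43,099.
Year 3: DB = ⌊$43,099 × 200%/7⌋ = $12,314; SL = ⌊$36,199/5⌋ = $7,239 → take DB $12,314. Book value $30,785.
Year 4: DB = ⌊$30,785 × 200%/7⌋ = $8,795; SL = ⌊$23,885/4⌋ = $5,971 → take DB $8,795. Book value $21,990.
Year 5: DB = ⌊$21,990 × 200%/7⌋ = $6,282; SL = ⌊$15,090/3⌋ = $5,030 → take DB $6,282. Book value $15,708.
Year 6: DB = ⌊$15,708 × 200%/7⌋ = $4,488; SL = ⌊$8,808/2⌋ = $4,404 → take DB $4,488. Book value $11,220.

$4,488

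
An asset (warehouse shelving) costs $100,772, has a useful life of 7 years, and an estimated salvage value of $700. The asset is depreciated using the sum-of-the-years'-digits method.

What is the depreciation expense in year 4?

$14,296

Depreciable base = $100,772 − $700 = $100,072.
Sum of the years' digits = 7+6+5+4+3+2+1 = 28.
Year 1: $100,072 × 7/28 = $25,018. Book value $75,754.
Year 2: $100,072 × 6/28 = $21,444. Book value $54,310.
Year 3: $100,072 × 5/28 = $17,870. Book value $36,440.
Year 4: $100,072 × 4/28 = $14,296. Book value $22,144.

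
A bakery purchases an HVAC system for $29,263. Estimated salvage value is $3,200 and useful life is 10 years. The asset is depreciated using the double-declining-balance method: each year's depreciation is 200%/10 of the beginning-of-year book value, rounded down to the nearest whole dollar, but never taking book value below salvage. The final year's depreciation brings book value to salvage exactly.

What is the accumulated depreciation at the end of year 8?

$24,351

Depreciable base = $29,263 − $3,200 = $26,063.
Year 1: ⌊$29,263 × 200%/10⌋ = $5,852. Book value $23,411.
Year 2: ⌊$23,411 × 200%/10⌋ = $4,682. Book value $18,729.
Year 3: ⌊$18,729 × 200%/10⌋ = $3,745. Book value $14,984.
Year 4: ⌊$14,984 × 200%/10⌋ = $2,996. Book value $11,988.
Year 5: ⌊$11,988 × 200%/10⌋ = $2,397. Book value $9,591.
Year 6: ⌊$9,591 × 200%/10⌋ = $1,918. Book value $7,673.
Year 7: ⌊$7,673 × 200%/10⌋ = $1,534. Book value $6,139.
Year 8: ⌊$6,139 × 200%/10⌋ = $1,227. Book value $4,912.
Accumulated through year 8 = $29,263 − $4,912 = $24,351.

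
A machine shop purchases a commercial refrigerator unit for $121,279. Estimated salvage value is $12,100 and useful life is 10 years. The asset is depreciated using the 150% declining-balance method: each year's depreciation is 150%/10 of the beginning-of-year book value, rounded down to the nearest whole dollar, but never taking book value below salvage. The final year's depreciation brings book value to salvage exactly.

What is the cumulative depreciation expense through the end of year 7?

Depreciable base = $121,279 − $12,100 = $109,179.
Year 1: ⌊$121,279 × 150%/10⌋ = $18,191. Book value $103,088.
Year 2: ⌊$103,088 × 150%/10⌋ = $15,463. Book value $87,625.
Year 3: ⌊$87,625 × 150%/10⌋ = $13,143. Book value $74,482.
Year 4: ⌊$74,482 × 150%/10⌋ = $11,172. Book value $63,310.
Year 5: ⌊$63,310 × 150%/10⌋ = $9,496. Book value $53,814.
Year 6: ⌊$53,814 × 150%/10⌋ = $8,072. Book value $45,742.
Year 7: ⌊$45,742 × 150%/10⌋ = $6,861. Book value $38,881.
Accumulated through year 7 = $121,279 − $38,881 = $82,398.

$82,398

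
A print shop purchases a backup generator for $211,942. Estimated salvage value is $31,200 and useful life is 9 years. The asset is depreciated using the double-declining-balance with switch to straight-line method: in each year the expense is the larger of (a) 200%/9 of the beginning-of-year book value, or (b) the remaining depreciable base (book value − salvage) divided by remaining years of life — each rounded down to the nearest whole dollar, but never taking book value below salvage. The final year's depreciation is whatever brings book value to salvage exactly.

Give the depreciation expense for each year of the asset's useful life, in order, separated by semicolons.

Depreciable base = $211,942 − $31,200 = $180,742.
Year 1: DB = ⌊$211,942 × 200%/9⌋ = $47,098; SL = ⌊$180,742/9⌋ = $20,082 → take DB $47,098. Book value $164,844.
Year 2: DB = ⌊$164,844 × 200%/9⌋ = $36,632; SL = ⌊$133,644/8⌋ = $16,705 → take DB $36,632. Book value $128,212.
Year 3: DB = ⌊$128,212 × 200%/9⌋ = $28,491; SL = ⌊$97,012/7⌋ = $13,858 → take DB $28,491. Book value $99,721.
Year 4: DB = ⌊$99,721 × 200%/9⌋ = $22,160; SL = ⌊$68,521/6⌋ = $11,420 → take DB $22,160. Book value $77,561.
Year 5: DB = ⌊$77,561 × 200%/9⌋ = $17,235; SL = ⌊$46,361/5⌋ = $9,272 → take DB $17,235. Book value $60,326.
Year 6: DB = ⌊$60,326 × 200%/9⌋ = $13,405; SL = ⌊$29,126/4⌋ = $7,281 → take DB $13,405. Book value $46,921.
Year 7: DB = ⌊$46,921 × 200%/9⌋ = $10,426; SL = ⌊$15,721/3⌋ = $5,240 → take DB $10,426. Book value $36,495.
Year 8: DB = ⌊$36,495 × 200%/9⌋ = $8,110; SL = ⌊$5,295/2⌋ = $2,647 → take DB $8,110, capped at $5,295. Book value $31,200.
Year 9 (final): $31,200 − $31,200 = $0. Book value $31,200.

$47,098; $36,632; $28,491; $22,160; $17,235; $13,405; $10,426; $5,295; $0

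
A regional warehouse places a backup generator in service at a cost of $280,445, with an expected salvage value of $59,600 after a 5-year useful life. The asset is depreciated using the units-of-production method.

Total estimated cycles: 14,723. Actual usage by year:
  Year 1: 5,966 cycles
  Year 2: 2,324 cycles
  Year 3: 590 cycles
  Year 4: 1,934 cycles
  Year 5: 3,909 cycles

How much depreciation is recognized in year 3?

$8,850

Depreciable base = $280,445 − $59,600 = $220,845.
Rate = $220,845 / 14,723 cycles = $15 per cycle.
Year 1: 5,966 × $15 = $89,490. Book value $190,955.
Year 2: 2,324 × $15 = $34,860. Book value $156,095.
Year 3: 590 × $15 = $8,850. Book value $147,245.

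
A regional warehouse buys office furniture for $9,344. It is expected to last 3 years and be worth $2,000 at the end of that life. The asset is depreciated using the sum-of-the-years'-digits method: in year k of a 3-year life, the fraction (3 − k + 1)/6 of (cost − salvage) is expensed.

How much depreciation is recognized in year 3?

Depreciable base = $9,344 − $2,000 = $7,344.
Sum of the years' digits = 3+2+1 = 6.
Year 1: $7,344 × 3/6 = $3,672. Book value $5,672.
Year 2: $7,344 × 2/6 = $2,448. Book value $3,224.
Year 3: $7,344 × 1/6 = $1,224. Book value $2,000.

$1,224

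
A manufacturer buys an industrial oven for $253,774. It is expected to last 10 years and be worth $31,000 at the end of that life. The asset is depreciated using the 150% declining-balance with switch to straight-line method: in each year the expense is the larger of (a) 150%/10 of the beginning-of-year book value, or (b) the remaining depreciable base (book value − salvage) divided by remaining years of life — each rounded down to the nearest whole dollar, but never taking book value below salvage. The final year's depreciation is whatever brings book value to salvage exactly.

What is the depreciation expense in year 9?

Depreciable base = $253,774 − $31,000 = $222,774.
Year 1: DB = ⌊$253,774 × 150%/10⌋ = $38,066; SL = ⌊$222,774/10⌋ = $22,277 → take DB $38,066. Book value $215,708.
Year 2: DB = ⌊$215,708 × 150%/10⌋ = $32,356; SL = ⌊$184,708/9⌋ = $20,523 → take DB $32,356. Book value $183,352.
Year 3: DB = ⌊$183,352 × 150%/10⌋ = $27,502; SL = ⌊$152,352/8⌋ = $19,044 → take DB $27,502. Book value $155,850.
Year 4: DB = ⌊$155,850 × 150%/10⌋ = $23,377; SL = ⌊$124,850/7⌋ = $17,835 → take DB $23,377. Book value $132,473.
Year 5: DB = ⌊$132,473 × 150%/10⌋ = $19,870; SL = ⌊$101,473/6⌋ = $16,912 → take DB $19,870. Book value $112,603.
Year 6: DB = ⌊$112,603 × 150%/10⌋ = $16,890; SL = ⌊$81,603/5⌋ = $16,320 → take DB $16,890. Book value $95,713.
Year 7: DB = ⌊$95,713 × 150%/10⌋ = $14,356; SL = ⌊$64,713/4⌋ = $16,178 → take SL $16,178. Book value $79,535.
Year 8: DB = ⌊$79,535 × 150%/10⌋ = $11,930; SL = ⌊$48,535/3⌋ = $16,178 → take SL $16,178. Book value $63,357.
Year 9: DB = ⌊$63,357 × 150%/10⌋ = $9,503; SL = ⌊$32,357/2⌋ = $16,178 → take SL $16,178. Book value $47,179.

$16,178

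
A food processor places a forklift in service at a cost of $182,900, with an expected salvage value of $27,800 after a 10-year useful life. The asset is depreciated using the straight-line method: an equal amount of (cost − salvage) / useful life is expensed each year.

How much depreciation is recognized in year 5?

Depreciable base = $182,900 − $27,800 = $155,100.
Annual expense = $155,100 / 10 = $15,510.

$15,510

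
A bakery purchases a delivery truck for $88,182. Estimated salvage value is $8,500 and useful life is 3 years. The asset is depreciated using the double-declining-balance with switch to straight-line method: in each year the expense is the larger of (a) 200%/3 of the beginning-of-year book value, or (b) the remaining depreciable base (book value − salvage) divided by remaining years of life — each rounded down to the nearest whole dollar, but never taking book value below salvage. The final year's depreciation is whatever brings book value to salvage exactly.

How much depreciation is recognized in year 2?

$19,596

Depreciable base = $88,182 − $8,500 = $79,682.
Year 1: DB = ⌊$88,182 × 200%/3⌋ = $58,788; SL = ⌊$79,682/3⌋ = $26,560 → take DB $58,788. Book value $29,394.
Year 2: DB = ⌊$29,394 × 200%/3⌋ = $19,596; SL = ⌊$20,894/2⌋ = $10,447 → take DB $19,596. Book value $9,798.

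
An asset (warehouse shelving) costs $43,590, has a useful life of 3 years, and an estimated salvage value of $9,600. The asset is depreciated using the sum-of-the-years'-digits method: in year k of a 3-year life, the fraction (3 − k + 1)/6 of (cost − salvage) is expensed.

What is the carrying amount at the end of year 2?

Depreciable base = $43,590 − $9,600 = $33,990.
Sum of the years' digits = 3+2+1 = 6.
Year 1: $33,990 × 3/6 = $16,995. Book value $26,595.
Year 2: $33,990 × 2/6 = $11,330. Book value $15,265.

$15,265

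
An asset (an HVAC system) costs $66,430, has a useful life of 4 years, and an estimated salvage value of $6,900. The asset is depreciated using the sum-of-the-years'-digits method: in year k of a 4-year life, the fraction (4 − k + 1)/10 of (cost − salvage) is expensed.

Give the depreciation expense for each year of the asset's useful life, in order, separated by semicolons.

Depreciable base = $66,430 − $6,900 = $59,530.
Sum of the years' digits = 4+3+2+1 = 10.
Year 1: $59,530 × 4/10 = $23,812. Book value $42,618.
Year 2: $59,530 × 3/10 = $17,859. Book value $24,759.
Year 3: $59,530 × 2/10 = $11,906. Book value $12,853.
Year 4: $59,530 × 1/10 = $5,953. Book value $6,900.

$23,812; $17,859; $11,906; $5,953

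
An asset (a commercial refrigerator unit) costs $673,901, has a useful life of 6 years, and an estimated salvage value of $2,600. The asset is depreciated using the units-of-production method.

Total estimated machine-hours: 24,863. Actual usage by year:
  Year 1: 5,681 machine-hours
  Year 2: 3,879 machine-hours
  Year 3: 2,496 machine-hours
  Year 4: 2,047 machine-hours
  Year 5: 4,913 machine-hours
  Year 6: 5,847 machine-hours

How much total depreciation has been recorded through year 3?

$325,512

Depreciable base = $673,901 − $2,600 = $671,301.
Rate = $671,301 / 24,863 machine-hours = $27 per machine-hour.
Year 1: 5,681 × $27 = $153,387. Book value $520,514.
Year 2: 3,879 × $27 = $104,733. Book value $415,781.
Year 3: 2,496 × $27 = $67,392. Book value $348,389.
Accumulated through year 3 = $673,901 − $348,389 = $325,512.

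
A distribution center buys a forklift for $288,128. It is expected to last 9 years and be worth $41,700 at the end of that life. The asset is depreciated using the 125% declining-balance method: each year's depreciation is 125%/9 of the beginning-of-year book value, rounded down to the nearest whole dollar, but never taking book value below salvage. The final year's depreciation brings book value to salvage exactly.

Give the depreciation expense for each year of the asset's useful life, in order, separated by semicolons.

Depreciable base = $288,128 − $41,700 = $246,428.
Year 1: ⌊$288,128 × 125%/9⌋ = $40,017. Book value $248,111.
Year 2: ⌊$248,111 × 125%/9⌋ = $34,459. Book value $213,652.
Year 3: ⌊$213,652 × 125%/9⌋ = $29,673. Book value $183,979.
Year 4: ⌊$183,979 × 125%/9⌋ = $25,552. Book value $158,427.
Year 5: ⌊$158,427 × 125%/9⌋ = $22,003. Book value $136,424.
Year 6: ⌊$136,424 × 125%/9⌋ = $18,947. Book value $117,477.
Year 7: ⌊$117,477 × 125%/9⌋ = $16,316. Book value $101,161.
Year 8: ⌊$101,161 × 125%/9⌋ = $14,050. Book value $87,111.
Year 9 (final): $87,111 − $41,700 = $45,411. Book value $41,700.

$40,017; $34,459; $29,673; $25,552; $22,003; $18,947; $16,316; $14,050; $45,411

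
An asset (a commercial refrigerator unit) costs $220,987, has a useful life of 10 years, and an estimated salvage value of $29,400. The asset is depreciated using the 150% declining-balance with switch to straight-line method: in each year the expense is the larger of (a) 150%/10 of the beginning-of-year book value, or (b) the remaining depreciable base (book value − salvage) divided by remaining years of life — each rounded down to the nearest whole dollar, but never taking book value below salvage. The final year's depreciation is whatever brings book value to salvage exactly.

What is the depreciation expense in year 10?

Depreciable base = $220,987 − $29,400 = $191,587.
Year 1: DB = ⌊$220,987 × 150%/10⌋ = $33,148; SL = ⌊$191,587/10⌋ = $19,158 → take DB $33,148. Book value $187,839.
Year 2: DB = ⌊$187,839 × 150%/10⌋ = $28,175; SL = ⌊$158,439/9⌋ = $17,604 → take DB $28,175. Book value $159,664.
Year 3: DB = ⌊$159,664 × 150%/10⌋ = $23,949; SL = ⌊$130,264/8⌋ = $16,283 → take DB $23,949. Book value $135,715.
Year 4: DB = ⌊$135,715 × 150%/10⌋ = $20,357; SL = ⌊$106,315/7⌋ = $15,187 → take DB $20,357. Book value $115,358.
Year 5: DB = ⌊$115,358 × 150%/10⌋ = $17,303; SL = ⌊$85,958/6⌋ = $14,326 → take DB $17,303. Book value $98,055.
Year 6: DB = ⌊$98,055 × 150%/10⌋ = $14,708; SL = ⌊$68,655/5⌋ = $13,731 → take DB $14,708. Book value $83,347.
Year 7: DB = ⌊$83,347 × 150%/10⌋ = $12,502; SL = ⌊$53,947/4⌋ = $13,486 → take SL $13,486. Book value $69,861.
Year 8: DB = ⌊$69,861 × 150%/10⌋ = $10,479; SL = ⌊$40,461/3⌋ = $13,487 → take SL $13,487. Book value $56,374.
Year 9: DB = ⌊$56,374 × 150%/10⌋ = $8,456; SL = ⌊$26,974/2⌋ = $13,487 → take SL $13,487. Book value $42,887.
Year 10 (final): $42,887 − $29,400 = $13,487. Book value $29,400.

$13,487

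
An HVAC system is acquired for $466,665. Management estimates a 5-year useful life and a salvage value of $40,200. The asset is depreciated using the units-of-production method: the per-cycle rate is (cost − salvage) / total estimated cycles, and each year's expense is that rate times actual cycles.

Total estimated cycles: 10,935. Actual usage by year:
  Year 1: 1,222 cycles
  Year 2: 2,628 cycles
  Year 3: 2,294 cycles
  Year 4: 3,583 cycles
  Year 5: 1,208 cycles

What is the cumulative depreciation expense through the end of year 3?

Depreciable base = $466,665 − $40,200 = $426,465.
Rate = $426,465 / 10,935 cycles = $39 per cycle.
Year 1: 1,222 × $39 = $47,658. Book value $419,007.
Year 2: 2,628 × $39 = $102,492. Book value $316,515.
Year 3: 2,294 × $39 = $89,466. Book value $227,049.
Accumulated through year 3 = $466,665 − $227,049 = $239,616.

$239,616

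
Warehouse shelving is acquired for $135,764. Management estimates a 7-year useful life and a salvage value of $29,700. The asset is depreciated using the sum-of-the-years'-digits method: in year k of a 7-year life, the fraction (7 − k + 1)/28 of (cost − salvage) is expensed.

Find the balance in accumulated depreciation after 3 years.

Depreciable base = $135,764 − $29,700 = $106,064.
Sum of the years' digits = 7+6+5+4+3+2+1 = 28.
Year 1: $106,064 × 7/28 = $26,516. Book value $109,248.
Year 2: $106,064 × 6/28 = $22,728. Book value $86,520.
Year 3: $106,064 × 5/28 = $18,940. Book value $67,580.
Accumulated through year 3 = $135,764 − $67,580 = $68,184.

$68,184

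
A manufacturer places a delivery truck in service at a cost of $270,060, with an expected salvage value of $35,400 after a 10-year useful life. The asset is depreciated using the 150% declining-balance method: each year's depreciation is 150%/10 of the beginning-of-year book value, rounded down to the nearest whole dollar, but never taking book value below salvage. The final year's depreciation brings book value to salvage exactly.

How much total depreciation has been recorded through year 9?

$207,507

Depreciable base = $270,060 − $35,400 = $234,660.
Year 1: ⌊$270,060 × 150%/10⌋ = $40,509. Book value $229,551.
Year 2: ⌊$229,551 × 150%/10⌋ = $34,432. Book value $195,119.
Year 3: ⌊$195,119 × 150%/10⌋ = $29,267. Book value $165,852.
Year 4: ⌊$165,852 × 150%/10⌋ = $24,877. Book value $140,975.
Year 5: ⌊$140,975 × 150%/10⌋ = $21,146. Book value $119,829.
Year 6: ⌊$119,829 × 150%/10⌋ = $17,974. Book value $101,855.
Year 7: ⌊$101,855 × 150%/10⌋ = $15,278. Book value $86,577.
Year 8: ⌊$86,577 × 150%/10⌋ = $12,986. Book value $73,591.
Year 9: ⌊$73,591 × 150%/10⌋ = $11,038. Book value $62,553.
Accumulated through year 9 = $270,060 − $62,553 = $207,507.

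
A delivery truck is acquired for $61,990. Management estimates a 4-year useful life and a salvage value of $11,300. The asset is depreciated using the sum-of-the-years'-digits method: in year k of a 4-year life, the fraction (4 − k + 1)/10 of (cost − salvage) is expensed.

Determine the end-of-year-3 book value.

Depreciable base = $61,990 − $11,300 = $50,690.
Sum of the years' digits = 4+3+2+1 = 10.
Year 1: $50,690 × 4/10 = $20,276. Book value $41,714.
Year 2: $50,690 × 3/10 = $15,207. Book value $26,507.
Year 3: $50,690 × 2/10 = $10,138. Book value $16,369.

$16,369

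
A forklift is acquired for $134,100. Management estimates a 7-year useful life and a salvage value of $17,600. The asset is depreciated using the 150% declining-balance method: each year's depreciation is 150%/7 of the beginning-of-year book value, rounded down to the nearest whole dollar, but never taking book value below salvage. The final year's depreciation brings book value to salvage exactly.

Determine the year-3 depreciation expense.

Depreciable base = $134,100 − $17,600 = $116,500.
Year 1: ⌊$134,100 × 150%/7⌋ = $28,735. Book value $105,365.
Year 2: ⌊$105,365 × 150%/7⌋ = $22,578. Book value $82,787.
Year 3: ⌊$82,787 × 150%/7⌋ = $17,740. Book value $65,047.

$17,740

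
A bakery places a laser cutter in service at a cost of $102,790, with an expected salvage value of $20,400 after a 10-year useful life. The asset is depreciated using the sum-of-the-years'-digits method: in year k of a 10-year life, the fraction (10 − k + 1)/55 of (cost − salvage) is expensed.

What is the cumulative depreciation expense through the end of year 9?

$80,892

Depreciable base = $102,790 − $20,400 = $82,390.
Sum of the years' digits = 10+9+8+7+6+5+4+3+2+1 = 55.
Year 1: $82,390 × 10/55 = $14,980. Book value $87,810.
Year 2: $82,390 × 9/55 = $13,482. Book value $74,328.
Year 3: $82,390 × 8/55 = $11,984. Book value $62,344.
Year 4: $82,390 × 7/55 = $10,486. Book value $51,858.
Year 5: $82,390 × 6/55 = $8,988. Book value $42,870.
Year 6: $82,390 × 5/55 = $7,490. Book value $35,380.
Year 7: $82,390 × 4/55 = $5,992. Book value $29,388.
Year 8: $82,390 × 3/55 = $4,494. Book value $24,894.
Year 9: $82,390 × 2/55 = $2,996. Book value $21,898.
Accumulated through year 9 = $102,790 − $21,898 = $80,892.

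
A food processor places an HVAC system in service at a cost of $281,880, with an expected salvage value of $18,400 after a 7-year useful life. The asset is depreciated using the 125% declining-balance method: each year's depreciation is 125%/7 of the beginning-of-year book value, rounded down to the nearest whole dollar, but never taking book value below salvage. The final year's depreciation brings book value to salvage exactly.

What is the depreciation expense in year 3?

$33,963

Depreciable base = $281,880 − $18,400 = $263,480.
Year 1: ⌊$281,880 × 125%/7⌋ = $50,335. Book value $231,545.
Year 2: ⌊$231,545 × 125%/7⌋ = $41,347. Book value $190,198.
Year 3: ⌊$190,198 × 125%/7⌋ = $33,963. Book value $156,235.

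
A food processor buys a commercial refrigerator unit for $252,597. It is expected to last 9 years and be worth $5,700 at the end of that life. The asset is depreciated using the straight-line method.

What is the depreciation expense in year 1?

$27,433

Depreciable base = $252,597 − $5,700 = $246,897.
Annual expense = $246,897 / 9 = $27,433.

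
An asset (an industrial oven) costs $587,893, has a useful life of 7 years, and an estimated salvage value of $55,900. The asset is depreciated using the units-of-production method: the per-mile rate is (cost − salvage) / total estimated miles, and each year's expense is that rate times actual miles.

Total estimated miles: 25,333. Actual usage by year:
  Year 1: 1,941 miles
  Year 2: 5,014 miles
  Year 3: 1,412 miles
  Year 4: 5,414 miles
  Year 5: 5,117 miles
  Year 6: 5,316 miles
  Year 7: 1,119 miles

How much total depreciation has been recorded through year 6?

$508,494

Depreciable base = $587,893 − $55,900 = $531,993.
Rate = $531,993 / 25,333 miles = $21 per mile.
Year 1: 1,941 × $21 = $40,761. Book value $547,132.
Year 2: 5,014 × $21 = $105,294. Book value $441,838.
Year 3: 1,412 × $21 = $29,652. Book value $412,186.
Year 4: 5,414 × $21 = $113,694. Book value $298,492.
Year 5: 5,117 × $21 = $107,457. Book value $191,035.
Year 6: 5,316 × $21 = $111,636. Book value $79,399.
Accumulated through year 6 = $587,893 − $79,399 = $508,494.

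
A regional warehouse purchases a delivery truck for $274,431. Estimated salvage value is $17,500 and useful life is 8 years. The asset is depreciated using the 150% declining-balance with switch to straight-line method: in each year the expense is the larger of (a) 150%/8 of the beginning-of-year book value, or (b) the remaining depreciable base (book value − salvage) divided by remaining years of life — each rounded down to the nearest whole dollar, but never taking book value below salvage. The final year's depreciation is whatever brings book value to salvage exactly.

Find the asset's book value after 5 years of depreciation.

Depreciable base = $274,431 − $17,500 = $256,931.
Year 1: DB = ⌊$274,431 × 150%/8⌋ = $51,455; SL = ⌊$256,931/8⌋ = $32,116 → take DB $51,455. Book value $222,976.
Year 2: DB = ⌊$222,976 × 150%/8⌋ = $41,808; SL = ⌊$205,476/7⌋ = $29,353 → take DB $41,808. Book value $181,168.
Year 3: DB = ⌊$181,168 × 150%/8⌋ = $33,969; SL = ⌊$163,668/6⌋ = $27,278 → take DB $33,969. Book value $147,199.
Year 4: DB = ⌊$147,199 × 150%/8⌋ = $27,599; SL = ⌊$129,699/5⌋ = $25,939 → take DB $27,599. Book value $119,600.
Year 5: DB = ⌊$119,600 × 150%/8⌋ = $22,425; SL = ⌊$102,100/4⌋ = $25,525 → take SL $25,525. Book value $94,075.

$94,075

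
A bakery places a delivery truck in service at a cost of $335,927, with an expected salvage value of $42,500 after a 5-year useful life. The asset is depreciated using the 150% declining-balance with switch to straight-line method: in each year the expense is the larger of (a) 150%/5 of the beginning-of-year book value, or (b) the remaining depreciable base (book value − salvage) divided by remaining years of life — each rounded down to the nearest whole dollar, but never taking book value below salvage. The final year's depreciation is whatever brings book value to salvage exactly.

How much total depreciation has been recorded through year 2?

Depreciable base = $335,927 − $42,500 = $293,427.
Year 1: DB = ⌊$335,927 × 150%/5⌋ = $100,778; SL = ⌊$293,427/5⌋ = $58,685 → take DB $100,778. Book value $235,149.
Year 2: DB = ⌊$235,149 × 150%/5⌋ = $70,544; SL = ⌊$192,649/4⌋ = $48,162 → take DB $70,544. Book value $164,605.
Accumulated through year 2 = $335,927 − $164,605 = $171,322.

$171,322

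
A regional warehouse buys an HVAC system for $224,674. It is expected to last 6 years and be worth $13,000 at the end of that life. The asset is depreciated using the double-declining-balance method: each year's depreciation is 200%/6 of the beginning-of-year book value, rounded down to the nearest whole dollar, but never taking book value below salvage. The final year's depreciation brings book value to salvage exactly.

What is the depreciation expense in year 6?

$16,588

Depreciable base = $224,674 − $13,000 = $211,674.
Year 1: ⌊$224,674 × 200%/6⌋ = $74,891. Book value $149,783.
Year 2: ⌊$149,783 × 200%/6⌋ = $49,927. Book value $99,856.
Year 3: ⌊$99,856 × 200%/6⌋ = $33,285. Book value $66,571.
Year 4: ⌊$66,571 × 200%/6⌋ = $22,190. Book value $44,381.
Year 5: ⌊$44,381 × 200%/6⌋ = $14,793. Book value $29,588.
Year 6 (final): $29,588 − $13,000 = $16,588. Book value $13,000.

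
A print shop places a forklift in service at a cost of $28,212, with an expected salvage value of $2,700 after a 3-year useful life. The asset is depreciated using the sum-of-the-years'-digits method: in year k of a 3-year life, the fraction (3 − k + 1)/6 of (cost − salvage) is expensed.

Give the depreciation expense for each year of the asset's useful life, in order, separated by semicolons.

$12,756; $8,504; $4,252

Depreciable base = $28,212 − $2,700 = $25,512.
Sum of the years' digits = 3+2+1 = 6.
Year 1: $25,512 × 3/6 = $12,756. Book value $15,456.
Year 2: $25,512 × 2/6 = $8,504. Book value $6,952.
Year 3: $25,512 × 1/6 = $4,252. Book value $2,700.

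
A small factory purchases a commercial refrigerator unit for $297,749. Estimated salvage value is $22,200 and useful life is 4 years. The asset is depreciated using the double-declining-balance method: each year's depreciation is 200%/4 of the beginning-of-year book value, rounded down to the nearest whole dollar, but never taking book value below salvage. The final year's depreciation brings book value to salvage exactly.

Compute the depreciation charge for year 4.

Depreciable base = $297,749 − $22,200 = $275,549.
Year 1: ⌊$297,749 × 200%/4⌋ = $148,874. Book value $148,875.
Year 2: ⌊$148,875 × 200%/4⌋ = $74,437. Book value $74,438.
Year 3: ⌊$74,438 × 200%/4⌋ = $37,219. Book value $37,219.
Year 4 (final): $37,219 − $22,200 = $15,019. Book value $22,200.

$15,019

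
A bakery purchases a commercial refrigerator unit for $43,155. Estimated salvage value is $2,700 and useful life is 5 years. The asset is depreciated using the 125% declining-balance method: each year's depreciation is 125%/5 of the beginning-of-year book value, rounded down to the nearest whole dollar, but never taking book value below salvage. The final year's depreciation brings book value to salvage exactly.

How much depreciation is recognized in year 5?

$10,956

Depreciable base = $43,155 − $2,700 = $40,455.
Year 1: ⌊$43,155 × 125%/5⌋ = $10,788. Book value $32,367.
Year 2: ⌊$32,367 × 125%/5⌋ = $8,091. Book value $24,276.
Year 3: ⌊$24,276 × 125%/5⌋ = $6,069. Book value $18,207.
Year 4: ⌊$18,207 × 125%/5⌋ = $4,551. Book value $13,656.
Year 5 (final): $13,656 − $2,700 = $10,956. Book value $2,700.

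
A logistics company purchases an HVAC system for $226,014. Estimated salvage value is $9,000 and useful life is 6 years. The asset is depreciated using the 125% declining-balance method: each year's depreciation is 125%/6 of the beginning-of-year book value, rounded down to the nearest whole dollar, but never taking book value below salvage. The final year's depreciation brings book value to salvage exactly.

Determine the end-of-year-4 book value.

$88,780

Depreciable base = $226,014 − $9,000 = $217,014.
Year 1: ⌊$226,014 × 125%/6⌋ = $47,086. Book value $178,928.
Year 2: ⌊$178,928 × 125%/6⌋ = $37,276. Book value $141,652.
Year 3: ⌊$141,652 × 125%/6⌋ = $29,510. Book value $112,142.
Year 4: ⌊$112,142 × 125%/6⌋ = $23,362. Book value $88,780.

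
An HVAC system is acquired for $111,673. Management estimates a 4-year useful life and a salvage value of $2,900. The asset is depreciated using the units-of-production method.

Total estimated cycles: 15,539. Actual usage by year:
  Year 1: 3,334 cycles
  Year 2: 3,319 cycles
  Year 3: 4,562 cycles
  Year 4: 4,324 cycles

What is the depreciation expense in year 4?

$30,268

Depreciable base = $111,673 − $2,900 = $108,773.
Rate = $108,773 / 15,539 cycles = $7 per cycle.
Year 1: 3,334 × $7 = $23,338. Book value $88,335.
Year 2: 3,319 × $7 = $23,233. Book value $65,102.
Year 3: 4,562 × $7 = $31,934. Book value $33,168.
Year 4: 4,324 × $7 = $30,268. Book value $2,900.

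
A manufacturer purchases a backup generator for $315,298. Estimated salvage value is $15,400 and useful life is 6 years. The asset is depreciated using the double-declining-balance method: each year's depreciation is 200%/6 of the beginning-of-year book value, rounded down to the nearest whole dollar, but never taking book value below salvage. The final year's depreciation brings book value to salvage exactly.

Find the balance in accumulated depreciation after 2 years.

Depreciable base = $315,298 − $15,400 = $299,898.
Year 1: ⌊$315,298 × 200%/6⌋ = $105,099. Book value $210,199.
Year 2: ⌊$210,199 × 200%/6⌋ = $70,066. Book value $140,133.
Accumulated through year 2 = $315,298 − $140,133 = $175,165.

$175,165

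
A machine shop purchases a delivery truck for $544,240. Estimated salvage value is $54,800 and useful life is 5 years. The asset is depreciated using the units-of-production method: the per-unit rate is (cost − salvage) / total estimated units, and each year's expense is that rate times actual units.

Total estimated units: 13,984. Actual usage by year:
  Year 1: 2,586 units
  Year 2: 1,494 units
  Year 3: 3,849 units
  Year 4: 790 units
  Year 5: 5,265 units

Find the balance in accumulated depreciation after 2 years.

Depreciable base = $544,240 − $54,800 = $489,440.
Rate = $489,440 / 13,984 units = $35 per unit.
Year 1: 2,586 × $35 = $90,510. Book value $453,730.
Year 2: 1,494 × $35 = $52,290. Book value $401,440.
Accumulated through year 2 = $544,240 − $401,440 = $142,800.

$142,800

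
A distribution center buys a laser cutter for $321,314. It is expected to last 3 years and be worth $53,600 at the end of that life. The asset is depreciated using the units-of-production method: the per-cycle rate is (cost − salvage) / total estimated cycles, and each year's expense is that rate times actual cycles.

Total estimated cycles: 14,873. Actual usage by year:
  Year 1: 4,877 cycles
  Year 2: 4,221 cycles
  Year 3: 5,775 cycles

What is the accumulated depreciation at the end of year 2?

$163,764

Depreciable base = $321,314 − $53,600 = $267,714.
Rate = $267,714 / 14,873 cycles = $18 per cycle.
Year 1: 4,877 × $18 = $87,786. Book value $233,528.
Year 2: 4,221 × $18 = $75,978. Book value $157,550.
Accumulated through year 2 = $321,314 − $157,550 = $163,764.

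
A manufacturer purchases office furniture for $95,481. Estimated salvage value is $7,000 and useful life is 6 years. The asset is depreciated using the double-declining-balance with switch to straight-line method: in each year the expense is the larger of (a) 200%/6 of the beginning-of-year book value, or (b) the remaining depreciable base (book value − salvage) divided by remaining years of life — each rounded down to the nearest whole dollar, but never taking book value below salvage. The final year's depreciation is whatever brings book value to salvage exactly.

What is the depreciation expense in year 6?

$5,574

Depreciable base = $95,481 − $7,000 = $88,481.
Year 1: DB = ⌊$95,481 × 200%/6⌋ = $31,827; SL = ⌊$88,481/6⌋ = $14,746 → take DB $31,827. Book value $63,654.
Year 2: DB = ⌊$63,654 × 200%/6⌋ = $21,218; SL = ⌊$56,654/5⌋ = $11,330 → take DB $21,218. Book value $42,436.
Year 3: DB = ⌊$42,436 × 200%/6⌋ = $14,145; SL = ⌊$35,436/4⌋ = $8,859 → take DB $14,145. Book value $28,291.
Year 4: DB = ⌊$28,291 × 200%/6⌋ = $9,430; SL = ⌊$21,291/3⌋ = $7,097 → take DB $9,430. Book value $18,861.
Year 5: DB = ⌊$18,861 × 200%/6⌋ = $6,287; SL = ⌊$11,861/2⌋ = $5,930 → take DB $6,287. Book value $12,574.
Year 6 (final): $12,574 − $7,000 = $5,574. Book value $7,000.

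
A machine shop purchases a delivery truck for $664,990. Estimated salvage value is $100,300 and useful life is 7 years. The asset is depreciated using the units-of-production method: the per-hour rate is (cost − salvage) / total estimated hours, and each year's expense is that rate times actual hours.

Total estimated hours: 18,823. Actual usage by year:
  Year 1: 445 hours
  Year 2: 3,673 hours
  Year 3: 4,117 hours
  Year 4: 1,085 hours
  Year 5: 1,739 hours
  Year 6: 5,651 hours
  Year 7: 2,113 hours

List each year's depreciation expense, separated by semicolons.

$13,350; $110,190; $123,510; $32,550; $52,170; $169,530; $63,390

Depreciable base = $664,990 − $100,300 = $564,690.
Rate = $564,690 / 18,823 hours = $30 per hour.
Year 1: 445 × $30 = $13,350. Book value $651,640.
Year 2: 3,673 × $30 = $110,190. Book value $541,450.
Year 3: 4,117 × $30 = $123,510. Book value $417,940.
Year 4: 1,085 × $30 = $32,550. Book value $385,390.
Year 5: 1,739 × $30 = $52,170. Book value $333,220.
Year 6: 5,651 × $30 = $169,530. Book value $163,690.
Year 7: 2,113 × $30 = $63,390. Book value $100,300.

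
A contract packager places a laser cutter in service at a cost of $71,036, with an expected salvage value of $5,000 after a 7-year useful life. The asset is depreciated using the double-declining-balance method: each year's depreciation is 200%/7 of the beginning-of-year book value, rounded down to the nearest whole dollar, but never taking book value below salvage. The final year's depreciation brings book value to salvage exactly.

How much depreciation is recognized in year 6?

$3,774

Depreciable base = $71,036 − $5,000 = $66,036.
Year 1: ⌊$71,036 × 200%/7⌋ = $20,296. Book value $50,740.
Year 2: ⌊$50,740 × 200%/7⌋ = $14,497. Book value $36,243.
Year 3: ⌊$36,243 × 200%/7⌋ = $10,355. Book value $25,888.
Year 4: ⌊$25,888 × 200%/7⌋ = $7,396. Book value $18,492.
Year 5: ⌊$18,492 × 200%/7⌋ = $5,283. Book value $13,209.
Year 6: ⌊$13,209 × 200%/7⌋ = $3,774. Book value $9,435.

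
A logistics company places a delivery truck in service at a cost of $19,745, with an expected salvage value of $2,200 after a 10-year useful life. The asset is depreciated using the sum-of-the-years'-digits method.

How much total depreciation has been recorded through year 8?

$16,588

Depreciable base = $19,745 − $2,200 = $17,545.
Sum of the years' digits = 10+9+8+7+6+5+4+3+2+1 = 55.
Year 1: $17,545 × 10/55 = $3,190. Book value $16,555.
Year 2: $17,545 × 9/55 = $2,871. Book value $13,684.
Year 3: $17,545 × 8/55 = $2,552. Book value $11,132.
Year 4: $17,545 × 7/55 = $2,233. Book value $8,899.
Year 5: $17,545 × 6/55 = $1,914. Book value $6,985.
Year 6: $17,545 × 5/55 = $1,595. Book value $5,390.
Year 7: $17,545 × 4/55 = $1,276. Book value $4,114.
Year 8: $17,545 × 3/55 = $957. Book value $3,157.
Accumulated through year 8 = $19,745 − $3,157 = $16,588.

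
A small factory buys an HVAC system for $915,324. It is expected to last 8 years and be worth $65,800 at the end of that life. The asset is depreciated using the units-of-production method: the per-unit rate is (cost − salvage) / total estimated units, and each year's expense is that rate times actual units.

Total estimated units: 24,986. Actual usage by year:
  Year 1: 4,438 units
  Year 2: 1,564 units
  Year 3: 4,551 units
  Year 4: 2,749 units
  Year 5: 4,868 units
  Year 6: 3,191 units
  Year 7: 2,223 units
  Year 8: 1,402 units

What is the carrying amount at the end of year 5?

Depreciable base = $915,324 − $65,800 = $849,524.
Rate = $849,524 / 24,986 units = $34 per unit.
Year 1: 4,438 × $34 = $150,892. Book value $764,432.
Year 2: 1,564 × $34 = $53,176. Book value $711,256.
Year 3: 4,551 × $34 = $154,734. Book value $556,522.
Year 4: 2,749 × $34 = $93,466. Book value $463,056.
Year 5: 4,868 × $34 = $165,512. Book value $297,544.

$297,544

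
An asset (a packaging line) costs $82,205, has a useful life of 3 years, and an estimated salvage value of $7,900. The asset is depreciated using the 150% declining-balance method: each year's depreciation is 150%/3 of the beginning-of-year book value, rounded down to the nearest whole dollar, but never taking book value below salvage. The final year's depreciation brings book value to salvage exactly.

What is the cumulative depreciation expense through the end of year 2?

$61,653

Depreciable base = $82,205 − $7,900 = $74,305.
Year 1: ⌊$82,205 × 150%/3⌋ = $41,102. Book value $41,103.
Year 2: ⌊$41,103 × 150%/3⌋ = $20,551. Book value $20,552.
Accumulated through year 2 = $82,205 − $20,552 = $61,653.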